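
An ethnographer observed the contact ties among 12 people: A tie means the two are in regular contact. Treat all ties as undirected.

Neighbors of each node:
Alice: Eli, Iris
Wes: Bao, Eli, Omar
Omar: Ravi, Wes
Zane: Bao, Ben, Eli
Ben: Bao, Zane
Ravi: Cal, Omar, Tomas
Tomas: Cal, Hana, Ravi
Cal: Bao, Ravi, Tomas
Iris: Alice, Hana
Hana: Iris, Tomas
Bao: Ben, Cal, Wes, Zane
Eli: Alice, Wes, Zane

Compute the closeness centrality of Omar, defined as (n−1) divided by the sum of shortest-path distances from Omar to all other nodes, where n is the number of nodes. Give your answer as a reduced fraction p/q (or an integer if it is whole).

11/26

Distances from Omar: Alice:3, Bao:2, Ben:3, Cal:2, Eli:2, Hana:3, Iris:4, Ravi:1, Tomas:2, Wes:1, Zane:3. Sum = 26.
n = 12, so closeness = 11/26.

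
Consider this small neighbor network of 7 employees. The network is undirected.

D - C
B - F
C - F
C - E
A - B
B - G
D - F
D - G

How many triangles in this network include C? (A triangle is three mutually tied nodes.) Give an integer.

1

C's neighbors: D, E, and F.
Neighbor pairs that are themselves tied: C–D–F. Each forms one triangle with C, for 1 in total.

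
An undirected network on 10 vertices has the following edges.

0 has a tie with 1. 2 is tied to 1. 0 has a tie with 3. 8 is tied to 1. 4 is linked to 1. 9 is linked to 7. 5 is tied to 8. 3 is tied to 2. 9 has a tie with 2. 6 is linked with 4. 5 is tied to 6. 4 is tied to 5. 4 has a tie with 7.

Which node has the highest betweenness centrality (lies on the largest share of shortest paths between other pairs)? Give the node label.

Unnormalized betweenness of each node: 0:5/2, 1:16, 2:15/2, 3:1, 4:13, 5:2, 6:0, 7:3, 8:2, 9:2.
1 has the largest value, 16, making it the main broker — the node through which the most shortest paths run.

1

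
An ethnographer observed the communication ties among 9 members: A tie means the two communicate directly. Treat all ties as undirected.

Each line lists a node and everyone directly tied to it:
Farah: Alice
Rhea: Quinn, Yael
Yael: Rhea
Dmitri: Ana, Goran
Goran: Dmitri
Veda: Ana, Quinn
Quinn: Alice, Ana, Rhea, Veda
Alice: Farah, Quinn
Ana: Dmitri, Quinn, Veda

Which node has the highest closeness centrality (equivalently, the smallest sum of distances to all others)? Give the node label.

Quinn

Farness (sum of distances to all others) for each node — Alice:18, Ana:15, Dmitri:20, Farah:25, Goran:27, Quinn:13, Rhea:18, Veda:17, Yael:25.
The smallest farness is 13, for Quinn, so Quinn has the highest closeness.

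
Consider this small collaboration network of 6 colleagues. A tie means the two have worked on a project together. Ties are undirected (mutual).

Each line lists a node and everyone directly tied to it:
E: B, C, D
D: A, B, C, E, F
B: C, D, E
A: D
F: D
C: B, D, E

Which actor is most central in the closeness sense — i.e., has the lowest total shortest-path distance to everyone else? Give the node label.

Farness (sum of distances to all others) for each node — A:9, B:7, C:7, D:5, E:7, F:9.
The smallest farness is 5, for D, so D has the highest closeness.

D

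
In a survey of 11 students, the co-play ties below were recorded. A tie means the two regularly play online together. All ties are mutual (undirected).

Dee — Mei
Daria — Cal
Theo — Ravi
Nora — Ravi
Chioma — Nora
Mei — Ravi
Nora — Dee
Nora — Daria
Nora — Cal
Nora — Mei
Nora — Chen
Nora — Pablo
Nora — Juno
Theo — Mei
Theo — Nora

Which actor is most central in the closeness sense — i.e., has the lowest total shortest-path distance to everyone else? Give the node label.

Nora

Farness (sum of distances to all others) for each node — Cal:18, Chen:19, Chioma:19, Daria:18, Dee:18, Juno:19, Mei:16, Nora:10, Pablo:19, Ravi:17, Theo:17.
The smallest farness is 10, for Nora, so Nora has the highest closeness.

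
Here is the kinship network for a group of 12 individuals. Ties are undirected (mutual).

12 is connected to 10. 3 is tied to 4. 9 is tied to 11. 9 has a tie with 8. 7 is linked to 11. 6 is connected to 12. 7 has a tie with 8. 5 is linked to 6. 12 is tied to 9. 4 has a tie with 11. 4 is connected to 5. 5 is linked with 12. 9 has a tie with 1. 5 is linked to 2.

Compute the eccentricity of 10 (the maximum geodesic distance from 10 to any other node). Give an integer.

4

Distances from 10: 1:3, 2:3, 3:4, 4:3, 5:2, 6:2, 7:4, 8:3, 9:2, 11:3, 12:1.
The largest is 4 (to 7 and 3), so the eccentricity of 10 is 4.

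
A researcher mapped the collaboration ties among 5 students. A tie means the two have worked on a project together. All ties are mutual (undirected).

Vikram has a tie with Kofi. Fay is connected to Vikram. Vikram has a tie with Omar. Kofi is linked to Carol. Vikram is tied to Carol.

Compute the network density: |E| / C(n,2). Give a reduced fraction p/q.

There are 5 edges and 5 nodes, so the maximum possible is C(5,2) = 10.
Density = 5/10 = 1/2.

1/2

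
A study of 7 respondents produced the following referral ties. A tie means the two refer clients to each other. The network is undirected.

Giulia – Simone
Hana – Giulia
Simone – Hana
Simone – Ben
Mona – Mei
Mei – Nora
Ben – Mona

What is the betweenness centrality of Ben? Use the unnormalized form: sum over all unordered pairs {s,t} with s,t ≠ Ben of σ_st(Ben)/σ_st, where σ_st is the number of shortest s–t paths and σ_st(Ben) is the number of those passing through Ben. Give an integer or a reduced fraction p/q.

Pairs whose geodesics pass through Ben — Giulia–Mona: 1; Giulia–Nora: 1; Giulia–Mei: 1; Simone–Mona: 1; Simone–Nora: 1; Simone–Mei: 1; Hana–Mona: 1; Hana–Nora: 1; Hana–Mei: 1.
All other pairs contribute 0.
Summing the contributions gives betweenness(Ben) = 9.

9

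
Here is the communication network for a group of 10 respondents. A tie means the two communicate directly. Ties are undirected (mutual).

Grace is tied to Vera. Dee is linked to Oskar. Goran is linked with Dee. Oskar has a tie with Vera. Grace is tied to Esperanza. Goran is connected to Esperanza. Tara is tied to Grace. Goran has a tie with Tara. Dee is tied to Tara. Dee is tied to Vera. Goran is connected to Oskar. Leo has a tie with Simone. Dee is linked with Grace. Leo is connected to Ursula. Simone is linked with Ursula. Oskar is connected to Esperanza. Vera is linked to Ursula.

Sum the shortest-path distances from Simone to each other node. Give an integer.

25

Distances from Simone: Dee:3, Esperanza:4, Goran:4, Grace:3, Leo:1, Oskar:3, Tara:4, Ursula:1, Vera:2.
Sum = 3 + 4 + 4 + 3 + 1 + 3 + 4 + 1 + 2 = 25.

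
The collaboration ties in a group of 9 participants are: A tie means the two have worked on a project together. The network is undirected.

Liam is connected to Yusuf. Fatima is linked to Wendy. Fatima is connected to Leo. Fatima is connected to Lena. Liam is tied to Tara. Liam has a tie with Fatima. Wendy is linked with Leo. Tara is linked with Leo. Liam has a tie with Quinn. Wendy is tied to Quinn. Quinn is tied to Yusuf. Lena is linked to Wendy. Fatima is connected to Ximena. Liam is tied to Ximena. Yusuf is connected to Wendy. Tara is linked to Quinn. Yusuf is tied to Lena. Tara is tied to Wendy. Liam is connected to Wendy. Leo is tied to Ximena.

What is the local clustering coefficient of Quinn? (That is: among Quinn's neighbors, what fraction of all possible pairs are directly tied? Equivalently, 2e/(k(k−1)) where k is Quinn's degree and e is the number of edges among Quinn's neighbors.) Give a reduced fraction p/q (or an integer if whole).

5/6

Quinn's neighbors: Liam, Tara, Wendy, and Yusuf (k = 4).
Possible neighbor pairs: C(4,2) = 6. Edges among them: Liam–Tara, Liam–Wendy, Liam–Yusuf, Tara–Wendy, Wendy–Yusuf → e = 5.
Clustering(Quinn) = 5/6.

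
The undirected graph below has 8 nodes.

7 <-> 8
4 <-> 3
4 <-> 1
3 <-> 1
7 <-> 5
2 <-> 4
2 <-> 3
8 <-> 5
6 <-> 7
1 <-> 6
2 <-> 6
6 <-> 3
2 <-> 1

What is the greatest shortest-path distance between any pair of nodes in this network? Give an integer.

Eccentricity of each node (its greatest distance to any other): 1:3, 2:3, 3:3, 4:4, 5:4, 6:2, 7:3, 8:4.
The maximum eccentricity is 4, realized for instance by the pair 4–5 via 4 – 2 – 6 – 7 – 5. So the diameter is 4.

4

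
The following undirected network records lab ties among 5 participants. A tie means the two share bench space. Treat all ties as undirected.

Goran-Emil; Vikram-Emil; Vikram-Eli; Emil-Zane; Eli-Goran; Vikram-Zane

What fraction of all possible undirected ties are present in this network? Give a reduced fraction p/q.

3/5

There are 6 edges and 5 nodes, so the maximum possible is C(5,2) = 10.
Density = 6/10 = 3/5.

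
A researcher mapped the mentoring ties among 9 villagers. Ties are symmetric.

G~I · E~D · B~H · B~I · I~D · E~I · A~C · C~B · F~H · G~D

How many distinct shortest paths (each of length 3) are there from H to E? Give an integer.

The shortest distance is 3, and the only length-3 path is H–B–I–E. So there is exactly 1 shortest path.

1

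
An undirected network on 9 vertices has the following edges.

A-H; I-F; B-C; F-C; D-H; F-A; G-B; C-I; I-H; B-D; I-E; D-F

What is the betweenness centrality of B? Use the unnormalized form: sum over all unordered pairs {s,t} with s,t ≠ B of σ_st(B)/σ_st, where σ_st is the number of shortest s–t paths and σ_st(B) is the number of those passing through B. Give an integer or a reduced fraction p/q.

Pairs whose geodesics pass through B — F–G: 2/2; H–G: 1; C–G: 1; C–D: 1/2; G–I: 1; G–E: 1; G–A: 3/3; G–D: 1.
All other pairs contribute 0.
Summing the contributions gives betweenness(B) = 15/2.

15/2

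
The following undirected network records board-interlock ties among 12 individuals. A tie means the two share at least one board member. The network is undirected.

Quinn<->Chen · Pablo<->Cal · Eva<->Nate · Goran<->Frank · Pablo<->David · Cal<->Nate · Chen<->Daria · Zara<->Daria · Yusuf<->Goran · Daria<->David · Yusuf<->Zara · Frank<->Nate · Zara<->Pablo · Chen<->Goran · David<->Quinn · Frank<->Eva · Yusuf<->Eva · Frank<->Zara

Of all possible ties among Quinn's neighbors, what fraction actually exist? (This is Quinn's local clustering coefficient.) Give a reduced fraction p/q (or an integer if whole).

0

Quinn's neighbors: Chen and David (k = 2).
Possible neighbor pairs: C(2,2) = 1. Edges among them: none → e = 0.
Clustering(Quinn) = 0/1.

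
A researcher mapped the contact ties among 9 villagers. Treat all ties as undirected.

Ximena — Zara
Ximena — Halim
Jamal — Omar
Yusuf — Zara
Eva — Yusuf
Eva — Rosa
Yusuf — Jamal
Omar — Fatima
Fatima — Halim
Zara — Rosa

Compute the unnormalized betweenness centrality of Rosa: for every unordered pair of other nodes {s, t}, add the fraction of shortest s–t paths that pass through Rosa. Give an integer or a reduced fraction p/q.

Pairs whose geodesics pass through Rosa — Halim–Eva: 1/2; Ximena–Eva: 1/2; Zara–Eva: 1/2.
All other pairs contribute 0.
Summing the contributions gives betweenness(Rosa) = 3/2.

3/2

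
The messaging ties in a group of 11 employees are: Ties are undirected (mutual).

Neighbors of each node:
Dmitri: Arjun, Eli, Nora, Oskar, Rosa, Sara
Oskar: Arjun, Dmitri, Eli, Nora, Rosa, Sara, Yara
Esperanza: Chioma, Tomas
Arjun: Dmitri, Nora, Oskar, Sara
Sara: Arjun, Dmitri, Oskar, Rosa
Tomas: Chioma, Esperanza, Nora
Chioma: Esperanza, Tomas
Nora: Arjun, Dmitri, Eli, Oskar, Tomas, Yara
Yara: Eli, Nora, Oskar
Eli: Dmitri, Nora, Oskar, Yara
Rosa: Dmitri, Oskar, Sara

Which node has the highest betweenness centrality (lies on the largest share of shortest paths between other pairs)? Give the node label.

Nora

Unnormalized betweenness of each node: Arjun:4/3, Chioma:0, Dmitri:5, Eli:1/3, Esperanza:0, Nora:133/6, Oskar:47/6, Rosa:0, Sara:1/3, Tomas:16, Yara:0.
Nora has the largest value, 133/6, making it the main broker — the node through which the most shortest paths run.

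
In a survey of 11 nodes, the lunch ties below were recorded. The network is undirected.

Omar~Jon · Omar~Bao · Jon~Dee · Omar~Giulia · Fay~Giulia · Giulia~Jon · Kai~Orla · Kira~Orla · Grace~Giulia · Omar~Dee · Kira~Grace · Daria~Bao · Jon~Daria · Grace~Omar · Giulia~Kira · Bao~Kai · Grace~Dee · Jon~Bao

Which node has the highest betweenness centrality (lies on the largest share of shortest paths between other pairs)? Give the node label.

Unnormalized betweenness of each node: Bao:101/12, Daria:0, Dee:7/12, Fay:0, Giulia:161/12, Grace:15/4, Jon:53/6, Kai:37/12, Kira:19/3, Omar:37/6, Orla:29/12.
Giulia has the largest value, 161/12, making it the main broker — the node through which the most shortest paths run.

Giulia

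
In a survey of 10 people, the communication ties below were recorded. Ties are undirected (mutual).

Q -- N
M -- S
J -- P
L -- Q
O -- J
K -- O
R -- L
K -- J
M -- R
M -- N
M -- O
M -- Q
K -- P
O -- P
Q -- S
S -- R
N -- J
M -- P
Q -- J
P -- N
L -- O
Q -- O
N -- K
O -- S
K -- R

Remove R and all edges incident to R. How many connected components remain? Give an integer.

R's neighbors (K, L, M, and S) remain reachable from one another through other ties, so the rest of the network stays in one piece.

1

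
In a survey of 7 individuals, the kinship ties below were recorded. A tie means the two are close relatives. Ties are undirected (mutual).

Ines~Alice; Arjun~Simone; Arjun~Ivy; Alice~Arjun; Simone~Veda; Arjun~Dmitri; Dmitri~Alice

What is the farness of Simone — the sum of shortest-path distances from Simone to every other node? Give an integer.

Distances from Simone: Alice:2, Arjun:1, Dmitri:2, Ines:3, Ivy:2, Veda:1.
Sum = 2 + 1 + 2 + 3 + 2 + 1 = 11.

11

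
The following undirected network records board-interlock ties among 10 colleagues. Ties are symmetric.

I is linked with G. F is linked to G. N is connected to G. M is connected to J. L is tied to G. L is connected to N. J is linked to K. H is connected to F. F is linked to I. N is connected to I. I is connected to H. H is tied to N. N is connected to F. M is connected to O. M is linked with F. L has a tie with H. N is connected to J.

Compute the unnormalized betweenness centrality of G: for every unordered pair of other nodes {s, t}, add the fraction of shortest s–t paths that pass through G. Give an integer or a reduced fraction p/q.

7/6

Pairs whose geodesics pass through G — M–L: 1/4; O–L: 1/4; F–L: 1/3; I–L: 1/3.
All other pairs contribute 0.
Summing the contributions gives betweenness(G) = 7/6.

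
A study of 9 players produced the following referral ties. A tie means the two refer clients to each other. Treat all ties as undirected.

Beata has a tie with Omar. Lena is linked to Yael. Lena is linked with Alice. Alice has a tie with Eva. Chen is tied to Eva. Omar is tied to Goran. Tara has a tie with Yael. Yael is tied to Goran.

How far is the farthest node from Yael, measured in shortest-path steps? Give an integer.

Distances from Yael: Alice:2, Beata:3, Chen:4, Eva:3, Goran:1, Lena:1, Omar:2, Tara:1.
The largest is 4 (to Chen), so the eccentricity of Yael is 4.

4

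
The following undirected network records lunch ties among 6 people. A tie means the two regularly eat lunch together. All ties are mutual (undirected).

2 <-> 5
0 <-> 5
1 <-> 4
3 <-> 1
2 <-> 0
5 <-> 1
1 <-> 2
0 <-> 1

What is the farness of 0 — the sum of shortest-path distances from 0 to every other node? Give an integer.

7

Distances from 0: 1:1, 2:1, 3:2, 4:2, 5:1.
Sum = 1 + 1 + 2 + 2 + 1 = 7.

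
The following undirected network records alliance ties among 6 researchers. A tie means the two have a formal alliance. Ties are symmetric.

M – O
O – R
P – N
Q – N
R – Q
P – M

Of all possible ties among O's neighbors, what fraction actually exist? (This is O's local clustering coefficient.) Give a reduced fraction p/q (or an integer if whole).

0

O's neighbors: M and R (k = 2).
Possible neighbor pairs: C(2,2) = 1. Edges among them: none → e = 0.
Clustering(O) = 0/1.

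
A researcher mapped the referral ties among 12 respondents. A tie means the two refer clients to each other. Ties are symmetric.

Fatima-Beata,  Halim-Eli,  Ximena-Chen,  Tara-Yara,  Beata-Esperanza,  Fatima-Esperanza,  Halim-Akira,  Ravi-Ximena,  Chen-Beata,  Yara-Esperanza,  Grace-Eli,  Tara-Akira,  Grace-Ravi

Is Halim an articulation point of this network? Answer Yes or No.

Even without Halim, every remaining node can still reach every other (the residual graph is connected), so Halim is not a cut vertex.

No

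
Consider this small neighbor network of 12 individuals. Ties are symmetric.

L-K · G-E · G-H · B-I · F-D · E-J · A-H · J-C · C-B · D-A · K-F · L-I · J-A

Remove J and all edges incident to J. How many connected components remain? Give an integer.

1

J's neighbors (A, C, and E) remain reachable from one another through other ties, so the rest of the network stays in one piece.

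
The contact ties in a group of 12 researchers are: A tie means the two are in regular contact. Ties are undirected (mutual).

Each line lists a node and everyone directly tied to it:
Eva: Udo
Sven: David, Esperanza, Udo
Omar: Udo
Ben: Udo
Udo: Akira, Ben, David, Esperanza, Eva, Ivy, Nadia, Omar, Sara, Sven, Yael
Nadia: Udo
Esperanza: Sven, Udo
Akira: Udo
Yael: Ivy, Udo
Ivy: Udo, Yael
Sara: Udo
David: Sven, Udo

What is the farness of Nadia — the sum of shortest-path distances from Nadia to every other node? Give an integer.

21

Distances from Nadia: Akira:2, Ben:2, David:2, Esperanza:2, Eva:2, Ivy:2, Omar:2, Sara:2, Sven:2, Udo:1, Yael:2.
Sum = 2 + 2 + 2 + 2 + 2 + 2 + 2 + 2 + 2 + 1 + 2 = 21.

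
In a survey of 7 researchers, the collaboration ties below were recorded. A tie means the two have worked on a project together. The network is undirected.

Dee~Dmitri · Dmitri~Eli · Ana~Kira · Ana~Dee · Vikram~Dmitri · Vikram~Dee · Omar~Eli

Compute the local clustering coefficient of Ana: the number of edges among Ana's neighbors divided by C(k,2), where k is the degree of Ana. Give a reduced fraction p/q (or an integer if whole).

Ana's neighbors: Dee and Kira (k = 2).
Possible neighbor pairs: C(2,2) = 1. Edges among them: none → e = 0.
Clustering(Ana) = 0/1.

0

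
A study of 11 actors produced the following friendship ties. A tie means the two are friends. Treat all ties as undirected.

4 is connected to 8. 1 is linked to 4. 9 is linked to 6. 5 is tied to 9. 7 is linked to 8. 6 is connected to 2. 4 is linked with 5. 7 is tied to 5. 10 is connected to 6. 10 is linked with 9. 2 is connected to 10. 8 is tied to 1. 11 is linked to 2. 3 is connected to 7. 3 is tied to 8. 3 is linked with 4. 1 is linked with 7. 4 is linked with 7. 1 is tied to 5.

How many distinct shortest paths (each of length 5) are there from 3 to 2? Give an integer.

4

The shortest distance is 5. The length-5 paths are: 3–7–5–9–6–2; 3–4–5–9–6–2; 3–7–5–9–10–2; 3–4–5–9–10–2.
That gives 4 distinct shortest paths.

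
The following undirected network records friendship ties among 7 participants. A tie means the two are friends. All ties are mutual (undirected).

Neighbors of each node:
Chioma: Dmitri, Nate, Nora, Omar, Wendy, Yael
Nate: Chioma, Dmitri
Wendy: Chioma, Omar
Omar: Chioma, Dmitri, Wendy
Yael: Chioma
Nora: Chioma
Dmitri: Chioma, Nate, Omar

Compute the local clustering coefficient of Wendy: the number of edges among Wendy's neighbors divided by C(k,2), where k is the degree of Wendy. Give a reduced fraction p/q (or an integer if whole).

Wendy's neighbors: Chioma and Omar (k = 2).
Possible neighbor pairs: C(2,2) = 1. Edges among them: Chioma–Omar → e = 1.
Clustering(Wendy) = 1/1.

1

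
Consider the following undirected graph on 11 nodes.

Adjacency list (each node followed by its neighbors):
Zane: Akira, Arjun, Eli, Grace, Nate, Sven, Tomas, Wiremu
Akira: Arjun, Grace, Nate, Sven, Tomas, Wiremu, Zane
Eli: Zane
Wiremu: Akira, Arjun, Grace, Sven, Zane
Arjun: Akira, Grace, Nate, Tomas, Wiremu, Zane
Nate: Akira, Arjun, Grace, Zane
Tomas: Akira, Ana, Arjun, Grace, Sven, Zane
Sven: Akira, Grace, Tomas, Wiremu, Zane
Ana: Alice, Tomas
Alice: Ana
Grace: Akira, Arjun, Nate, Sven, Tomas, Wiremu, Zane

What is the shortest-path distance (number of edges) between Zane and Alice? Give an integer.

3

One shortest route is Zane – Tomas – Ana – Alice, which uses 3 edges, and at distance 2 from Zane we only reach {Ana}, which does not include Alice. So d(Zane,Alice) = 3.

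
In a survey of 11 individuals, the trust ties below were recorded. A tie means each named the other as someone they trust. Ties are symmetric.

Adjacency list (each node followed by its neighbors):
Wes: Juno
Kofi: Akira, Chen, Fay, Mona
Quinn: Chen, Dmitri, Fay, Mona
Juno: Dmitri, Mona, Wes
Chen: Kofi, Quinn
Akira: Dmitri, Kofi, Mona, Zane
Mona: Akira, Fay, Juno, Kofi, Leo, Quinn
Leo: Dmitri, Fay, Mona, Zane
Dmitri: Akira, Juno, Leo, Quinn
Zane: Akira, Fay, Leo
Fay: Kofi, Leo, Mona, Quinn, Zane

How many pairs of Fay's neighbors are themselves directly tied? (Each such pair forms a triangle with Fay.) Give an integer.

4

Fay's neighbors: Kofi, Leo, Mona, Quinn, and Zane.
Neighbor pairs that are themselves tied: Fay–Kofi–Mona; Fay–Leo–Mona; Fay–Leo–Zane; Fay–Mona–Quinn. Each forms one triangle with Fay, for 4 in total.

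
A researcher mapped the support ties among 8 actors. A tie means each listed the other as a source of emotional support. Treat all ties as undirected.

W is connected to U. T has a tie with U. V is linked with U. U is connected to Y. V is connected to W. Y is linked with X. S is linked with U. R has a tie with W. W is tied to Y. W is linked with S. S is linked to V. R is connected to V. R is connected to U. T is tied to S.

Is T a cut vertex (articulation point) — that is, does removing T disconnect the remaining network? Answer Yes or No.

No

Even without T, every remaining node can still reach every other (the residual graph is connected), so T is not a cut vertex.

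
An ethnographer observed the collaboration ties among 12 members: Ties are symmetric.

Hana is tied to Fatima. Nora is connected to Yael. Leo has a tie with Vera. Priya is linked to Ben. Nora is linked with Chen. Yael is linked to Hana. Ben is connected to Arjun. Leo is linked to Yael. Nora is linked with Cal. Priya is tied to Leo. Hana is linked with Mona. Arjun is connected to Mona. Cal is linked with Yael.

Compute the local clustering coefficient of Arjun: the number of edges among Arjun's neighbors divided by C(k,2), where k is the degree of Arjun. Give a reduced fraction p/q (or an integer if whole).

0

Arjun's neighbors: Ben and Mona (k = 2).
Possible neighbor pairs: C(2,2) = 1. Edges among them: none → e = 0.
Clustering(Arjun) = 0/1.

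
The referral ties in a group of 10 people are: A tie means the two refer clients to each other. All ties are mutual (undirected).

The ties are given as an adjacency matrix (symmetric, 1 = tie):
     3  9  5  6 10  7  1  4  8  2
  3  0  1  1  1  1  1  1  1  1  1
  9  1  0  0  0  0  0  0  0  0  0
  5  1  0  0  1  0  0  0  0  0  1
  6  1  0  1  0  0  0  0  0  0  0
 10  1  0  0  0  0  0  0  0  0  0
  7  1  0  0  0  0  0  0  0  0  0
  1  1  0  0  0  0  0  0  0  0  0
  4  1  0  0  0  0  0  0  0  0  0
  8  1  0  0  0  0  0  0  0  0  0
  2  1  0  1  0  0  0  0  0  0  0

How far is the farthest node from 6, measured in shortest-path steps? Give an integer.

Distances from 6: 1:2, 2:2, 3:1, 4:2, 5:1, 7:2, 8:2, 9:2, 10:2.
The largest is 2 (to 9, 10, 7, 1, 4, 8, and 2), so the eccentricity of 6 is 2.

2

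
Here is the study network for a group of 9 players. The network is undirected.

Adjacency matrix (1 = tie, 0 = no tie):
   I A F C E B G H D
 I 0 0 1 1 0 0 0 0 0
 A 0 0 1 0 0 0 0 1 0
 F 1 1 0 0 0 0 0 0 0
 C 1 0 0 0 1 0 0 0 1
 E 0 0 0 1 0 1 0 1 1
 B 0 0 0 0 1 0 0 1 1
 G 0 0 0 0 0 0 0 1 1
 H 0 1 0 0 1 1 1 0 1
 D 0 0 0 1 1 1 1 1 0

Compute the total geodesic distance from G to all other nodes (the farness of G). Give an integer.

16

Distances from G: A:2, B:2, C:2, D:1, E:2, F:3, H:1, I:3.
Sum = 2 + 2 + 2 + 1 + 2 + 3 + 1 + 3 = 16.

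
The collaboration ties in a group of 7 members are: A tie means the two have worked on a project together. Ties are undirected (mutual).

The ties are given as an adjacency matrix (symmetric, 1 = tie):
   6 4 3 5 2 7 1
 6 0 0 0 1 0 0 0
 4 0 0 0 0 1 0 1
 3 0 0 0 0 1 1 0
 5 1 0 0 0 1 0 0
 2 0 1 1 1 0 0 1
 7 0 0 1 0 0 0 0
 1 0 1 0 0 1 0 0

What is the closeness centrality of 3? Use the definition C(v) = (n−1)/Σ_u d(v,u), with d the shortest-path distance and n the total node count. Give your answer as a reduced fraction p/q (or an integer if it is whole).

6/11

Distances from 3: 1:2, 2:1, 4:2, 5:2, 6:3, 7:1. Sum = 11.
n = 7, so closeness = 6/11.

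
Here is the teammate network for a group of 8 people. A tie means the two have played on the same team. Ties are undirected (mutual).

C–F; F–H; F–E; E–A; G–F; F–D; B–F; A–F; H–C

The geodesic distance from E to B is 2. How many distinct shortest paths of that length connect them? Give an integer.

1

The shortest distance is 2, and the only length-2 path is E–F–B. So there is exactly 1 shortest path.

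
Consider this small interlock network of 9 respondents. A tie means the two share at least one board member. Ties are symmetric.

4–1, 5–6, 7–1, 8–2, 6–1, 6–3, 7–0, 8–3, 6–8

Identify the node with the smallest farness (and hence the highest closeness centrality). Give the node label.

Farness (sum of distances to all others) for each node — 0:26, 1:14, 2:24, 3:18, 4:21, 5:20, 6:13, 7:19, 8:17.
The smallest farness is 13, for 6, so 6 has the highest closeness.

6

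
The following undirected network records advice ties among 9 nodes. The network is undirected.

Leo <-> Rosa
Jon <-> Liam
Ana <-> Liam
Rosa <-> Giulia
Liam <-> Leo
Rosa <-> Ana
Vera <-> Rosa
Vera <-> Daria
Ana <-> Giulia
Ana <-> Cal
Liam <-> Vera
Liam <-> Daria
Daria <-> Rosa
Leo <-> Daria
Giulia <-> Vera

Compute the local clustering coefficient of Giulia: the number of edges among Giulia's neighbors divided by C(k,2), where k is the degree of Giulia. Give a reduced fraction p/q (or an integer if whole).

Giulia's neighbors: Ana, Rosa, and Vera (k = 3).
Possible neighbor pairs: C(3,2) = 3. Edges among them: Ana–Rosa, Rosa–Vera → e = 2.
Clustering(Giulia) = 2/3.

2/3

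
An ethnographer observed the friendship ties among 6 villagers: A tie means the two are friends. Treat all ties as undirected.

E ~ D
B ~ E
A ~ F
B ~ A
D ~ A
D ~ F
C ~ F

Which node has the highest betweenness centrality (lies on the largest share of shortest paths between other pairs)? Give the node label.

F

Unnormalized betweenness of each node: A:5/2, B:1/2, C:0, D:5/2, E:1/2, F:4.
F has the largest value, 4, making it the main broker — the node through which the most shortest paths run.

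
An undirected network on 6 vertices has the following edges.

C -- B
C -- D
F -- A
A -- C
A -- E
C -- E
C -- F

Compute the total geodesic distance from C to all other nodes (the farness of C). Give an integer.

Distances from C: A:1, B:1, D:1, E:1, F:1.
Sum = 1 + 1 + 1 + 1 + 1 = 5.

5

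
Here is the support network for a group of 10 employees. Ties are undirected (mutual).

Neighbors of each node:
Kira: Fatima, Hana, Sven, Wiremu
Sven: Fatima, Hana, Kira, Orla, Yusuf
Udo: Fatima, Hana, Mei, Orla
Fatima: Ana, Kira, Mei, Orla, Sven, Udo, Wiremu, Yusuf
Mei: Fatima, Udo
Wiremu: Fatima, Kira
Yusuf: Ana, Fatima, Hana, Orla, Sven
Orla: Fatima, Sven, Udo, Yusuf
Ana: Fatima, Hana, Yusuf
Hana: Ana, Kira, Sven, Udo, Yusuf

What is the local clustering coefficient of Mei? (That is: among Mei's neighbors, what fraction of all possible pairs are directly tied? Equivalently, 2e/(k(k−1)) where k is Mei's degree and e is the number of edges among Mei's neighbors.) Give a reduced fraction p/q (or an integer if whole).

Mei's neighbors: Fatima and Udo (k = 2).
Possible neighbor pairs: C(2,2) = 1. Edges among them: Fatima–Udo → e = 1.
Clustering(Mei) = 1/1.

1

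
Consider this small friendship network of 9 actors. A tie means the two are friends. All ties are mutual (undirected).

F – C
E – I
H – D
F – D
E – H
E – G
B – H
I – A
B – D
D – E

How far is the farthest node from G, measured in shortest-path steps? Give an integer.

Distances from G: A:3, B:3, C:4, D:2, E:1, F:3, H:2, I:2.
The largest is 4 (to C), so the eccentricity of G is 4.

4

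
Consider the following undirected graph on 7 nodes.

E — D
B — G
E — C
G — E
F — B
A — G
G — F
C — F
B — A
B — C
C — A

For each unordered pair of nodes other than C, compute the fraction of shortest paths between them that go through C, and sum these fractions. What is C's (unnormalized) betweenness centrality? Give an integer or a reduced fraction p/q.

10/3

Pairs whose geodesics pass through C — E–A: 1/2; E–F: 1/2; E–B: 1/2; A–F: 1/3; A–D: 1/2; F–D: 1/2; B–D: 1/2.
All other pairs contribute 0.
Summing the contributions gives betweenness(C) = 10/3.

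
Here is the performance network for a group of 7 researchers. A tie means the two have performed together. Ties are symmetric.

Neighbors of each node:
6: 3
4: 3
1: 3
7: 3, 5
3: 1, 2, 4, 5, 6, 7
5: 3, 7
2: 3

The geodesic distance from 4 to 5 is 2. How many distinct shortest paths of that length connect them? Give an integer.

The shortest distance is 2, and the only length-2 path is 4–3–5. So there is exactly 1 shortest path.

1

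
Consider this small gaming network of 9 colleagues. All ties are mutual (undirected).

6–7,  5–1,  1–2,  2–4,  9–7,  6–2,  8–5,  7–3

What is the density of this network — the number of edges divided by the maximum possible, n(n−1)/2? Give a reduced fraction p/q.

2/9

There are 8 edges and 9 nodes, so the maximum possible is C(9,2) = 36.
Density = 8/36 = 2/9.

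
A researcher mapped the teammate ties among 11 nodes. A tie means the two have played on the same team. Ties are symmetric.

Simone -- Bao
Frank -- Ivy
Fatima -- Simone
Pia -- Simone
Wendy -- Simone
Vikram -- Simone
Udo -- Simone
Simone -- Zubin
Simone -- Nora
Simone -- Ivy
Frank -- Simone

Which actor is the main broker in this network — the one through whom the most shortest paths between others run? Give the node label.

Simone

Unnormalized betweenness of each node: Bao:0, Fatima:0, Frank:0, Ivy:0, Nora:0, Pia:0, Simone:44, Udo:0, Vikram:0, Wendy:0, Zubin:0.
Simone has the largest value, 44, making it the main broker — the node through which the most shortest paths run.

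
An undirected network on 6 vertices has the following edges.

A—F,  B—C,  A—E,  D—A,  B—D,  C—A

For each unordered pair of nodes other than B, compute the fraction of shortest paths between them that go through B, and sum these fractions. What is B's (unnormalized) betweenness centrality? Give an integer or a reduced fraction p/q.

Pairs whose geodesics pass through B — C–D: 1/2.
All other pairs contribute 0.
Summing the contributions gives betweenness(B) = 1/2.

1/2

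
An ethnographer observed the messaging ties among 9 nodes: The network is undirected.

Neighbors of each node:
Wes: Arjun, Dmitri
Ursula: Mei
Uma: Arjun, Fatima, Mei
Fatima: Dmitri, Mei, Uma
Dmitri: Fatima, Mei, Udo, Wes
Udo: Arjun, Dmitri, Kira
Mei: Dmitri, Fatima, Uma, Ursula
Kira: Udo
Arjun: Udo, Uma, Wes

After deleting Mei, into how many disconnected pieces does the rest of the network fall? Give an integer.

Without Mei, the remaining ties split the others into: {Arjun, Dmitri, Fatima, Kira, Udo, Uma, Wes}; {Ursula}.
That's 2 separate components.

2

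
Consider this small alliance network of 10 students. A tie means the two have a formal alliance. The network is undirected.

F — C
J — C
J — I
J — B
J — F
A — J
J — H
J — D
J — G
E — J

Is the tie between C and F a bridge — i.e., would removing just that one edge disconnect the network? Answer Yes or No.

No

Even without that edge, C still reaches F via C – J – F, so the network stays connected. Not a bridge.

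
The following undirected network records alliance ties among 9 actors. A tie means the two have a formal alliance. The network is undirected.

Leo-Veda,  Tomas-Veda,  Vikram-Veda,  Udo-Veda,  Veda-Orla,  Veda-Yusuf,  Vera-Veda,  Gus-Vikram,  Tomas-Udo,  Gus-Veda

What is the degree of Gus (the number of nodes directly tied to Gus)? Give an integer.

Gus is directly tied to Veda and Vikram. That is 2 neighbors, so the degree of Gus is 2.

2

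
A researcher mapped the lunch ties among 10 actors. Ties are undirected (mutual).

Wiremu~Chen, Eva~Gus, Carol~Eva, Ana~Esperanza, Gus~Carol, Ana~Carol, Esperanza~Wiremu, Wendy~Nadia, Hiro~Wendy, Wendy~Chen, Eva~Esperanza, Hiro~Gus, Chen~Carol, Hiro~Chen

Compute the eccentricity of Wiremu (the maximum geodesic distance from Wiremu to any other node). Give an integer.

3

Distances from Wiremu: Ana:2, Carol:2, Chen:1, Esperanza:1, Eva:2, Gus:3, Hiro:2, Nadia:3, Wendy:2.
The largest is 3 (to Gus and Nadia), so the eccentricity of Wiremu is 3.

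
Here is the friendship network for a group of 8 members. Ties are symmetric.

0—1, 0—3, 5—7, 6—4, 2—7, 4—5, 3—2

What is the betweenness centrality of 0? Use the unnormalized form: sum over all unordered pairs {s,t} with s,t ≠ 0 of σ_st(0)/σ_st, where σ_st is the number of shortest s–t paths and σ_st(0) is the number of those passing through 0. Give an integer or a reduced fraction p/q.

6

Pairs whose geodesics pass through 0 — 5–1: 1; 6–1: 1; 3–1: 1; 4–1: 1; 1–7: 1; 1–2: 1.
All other pairs contribute 0.
Summing the contributions gives betweenness(0) = 6.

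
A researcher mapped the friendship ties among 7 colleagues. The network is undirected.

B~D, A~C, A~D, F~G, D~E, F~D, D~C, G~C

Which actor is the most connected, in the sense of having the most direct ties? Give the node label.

Degrees — A:2, B:1, C:3, D:5, E:1, F:2, G:2.
The maximum is 5, attained only by D.

D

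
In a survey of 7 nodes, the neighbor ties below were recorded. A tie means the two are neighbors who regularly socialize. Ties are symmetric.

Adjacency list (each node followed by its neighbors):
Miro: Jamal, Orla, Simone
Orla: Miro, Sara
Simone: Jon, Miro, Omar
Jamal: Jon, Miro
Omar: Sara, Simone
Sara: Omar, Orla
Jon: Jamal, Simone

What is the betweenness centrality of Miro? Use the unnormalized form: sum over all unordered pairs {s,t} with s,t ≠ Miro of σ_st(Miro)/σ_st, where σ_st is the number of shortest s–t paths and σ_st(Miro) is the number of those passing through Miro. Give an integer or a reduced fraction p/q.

Pairs whose geodesics pass through Miro — Simone–Jamal: 1/2; Simone–Orla: 1; Jon–Orla: 2/2; Jamal–Orla: 1; Jamal–Sara: 1; Jamal–Omar: 1/2.
All other pairs contribute 0.
Summing the contributions gives betweenness(Miro) = 5.

5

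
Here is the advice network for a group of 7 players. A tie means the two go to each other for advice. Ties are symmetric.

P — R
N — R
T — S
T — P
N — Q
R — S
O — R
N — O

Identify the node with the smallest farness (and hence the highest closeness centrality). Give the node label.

R

Farness (sum of distances to all others) for each node — N:10, O:11, P:11, Q:15, R:8, S:11, T:14.
The smallest farness is 8, for R, so R has the highest closeness.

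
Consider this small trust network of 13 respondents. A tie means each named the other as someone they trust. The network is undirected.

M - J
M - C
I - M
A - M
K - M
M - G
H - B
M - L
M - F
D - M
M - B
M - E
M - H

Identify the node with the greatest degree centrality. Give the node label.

Degrees — A:1, B:2, C:1, D:1, E:1, F:1, G:1, H:2, I:1, J:1, K:1, L:1, M:12.
The maximum is 12, attained only by M.

M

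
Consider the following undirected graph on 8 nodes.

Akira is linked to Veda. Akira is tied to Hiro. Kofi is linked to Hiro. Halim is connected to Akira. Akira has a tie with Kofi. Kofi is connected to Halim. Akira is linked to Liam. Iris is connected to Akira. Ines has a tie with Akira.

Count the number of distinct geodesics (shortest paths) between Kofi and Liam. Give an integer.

The shortest distance is 2, and the only length-2 path is Kofi–Akira–Liam. So there is exactly 1 shortest path.

1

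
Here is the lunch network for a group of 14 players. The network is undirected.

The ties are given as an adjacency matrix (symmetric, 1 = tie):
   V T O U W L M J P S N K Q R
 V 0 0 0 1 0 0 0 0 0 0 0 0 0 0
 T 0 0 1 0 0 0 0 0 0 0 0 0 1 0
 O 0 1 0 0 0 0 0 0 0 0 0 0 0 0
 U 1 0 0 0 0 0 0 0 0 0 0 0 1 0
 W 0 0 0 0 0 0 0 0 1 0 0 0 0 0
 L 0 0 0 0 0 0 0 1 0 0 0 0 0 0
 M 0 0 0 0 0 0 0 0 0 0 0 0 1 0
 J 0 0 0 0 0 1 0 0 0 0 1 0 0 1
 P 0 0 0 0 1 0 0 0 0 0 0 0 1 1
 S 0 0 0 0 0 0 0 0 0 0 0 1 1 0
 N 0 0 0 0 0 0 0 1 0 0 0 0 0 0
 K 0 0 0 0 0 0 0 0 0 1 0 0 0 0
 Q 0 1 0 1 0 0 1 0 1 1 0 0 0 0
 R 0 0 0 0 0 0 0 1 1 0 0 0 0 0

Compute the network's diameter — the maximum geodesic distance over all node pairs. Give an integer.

6

Eccentricity of each node (its greatest distance to any other): J:5, K:6, L:6, M:5, N:6, O:6, P:3, Q:4, R:4, S:5, T:5, U:5, V:6, W:4.
The maximum eccentricity is 6, realized for instance by the pair V–L via V – U – Q – P – R – J – L. So the diameter is 6.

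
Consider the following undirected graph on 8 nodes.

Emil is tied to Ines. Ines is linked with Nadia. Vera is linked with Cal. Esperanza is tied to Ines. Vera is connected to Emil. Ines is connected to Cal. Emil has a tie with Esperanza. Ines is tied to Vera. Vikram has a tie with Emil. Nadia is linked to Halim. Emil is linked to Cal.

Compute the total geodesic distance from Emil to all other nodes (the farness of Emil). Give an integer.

Distances from Emil: Cal:1, Esperanza:1, Halim:3, Ines:1, Nadia:2, Vera:1, Vikram:1.
Sum = 1 + 1 + 3 + 1 + 2 + 1 + 1 = 10.

10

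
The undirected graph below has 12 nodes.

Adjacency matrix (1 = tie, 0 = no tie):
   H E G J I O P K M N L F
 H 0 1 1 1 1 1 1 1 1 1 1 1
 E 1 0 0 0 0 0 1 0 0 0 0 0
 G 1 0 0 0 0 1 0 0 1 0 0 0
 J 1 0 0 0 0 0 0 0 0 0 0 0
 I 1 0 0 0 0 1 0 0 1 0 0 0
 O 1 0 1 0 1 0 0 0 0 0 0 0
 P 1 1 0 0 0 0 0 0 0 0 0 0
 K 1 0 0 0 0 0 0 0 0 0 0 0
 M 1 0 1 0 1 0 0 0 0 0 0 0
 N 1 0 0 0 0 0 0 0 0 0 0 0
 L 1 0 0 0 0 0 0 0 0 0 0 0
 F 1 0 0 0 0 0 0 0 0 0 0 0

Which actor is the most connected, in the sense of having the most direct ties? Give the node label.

Degrees — E:2, F:1, G:3, H:11, I:3, J:1, K:1, L:1, M:3, N:1, O:3, P:2.
The maximum is 11, attained only by H.

H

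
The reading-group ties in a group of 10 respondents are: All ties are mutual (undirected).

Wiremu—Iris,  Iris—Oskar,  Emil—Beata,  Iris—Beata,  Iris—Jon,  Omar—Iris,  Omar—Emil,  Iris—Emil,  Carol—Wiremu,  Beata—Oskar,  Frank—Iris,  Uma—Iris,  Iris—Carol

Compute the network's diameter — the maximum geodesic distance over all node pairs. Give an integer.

Eccentricity of each node (its greatest distance to any other): Beata:2, Carol:2, Emil:2, Frank:2, Iris:1, Jon:2, Omar:2, Oskar:2, Uma:2, Wiremu:2.
The maximum eccentricity is 2, realized for instance by the pair Omar–Wiremu via Omar – Iris – Wiremu. So the diameter is 2.

2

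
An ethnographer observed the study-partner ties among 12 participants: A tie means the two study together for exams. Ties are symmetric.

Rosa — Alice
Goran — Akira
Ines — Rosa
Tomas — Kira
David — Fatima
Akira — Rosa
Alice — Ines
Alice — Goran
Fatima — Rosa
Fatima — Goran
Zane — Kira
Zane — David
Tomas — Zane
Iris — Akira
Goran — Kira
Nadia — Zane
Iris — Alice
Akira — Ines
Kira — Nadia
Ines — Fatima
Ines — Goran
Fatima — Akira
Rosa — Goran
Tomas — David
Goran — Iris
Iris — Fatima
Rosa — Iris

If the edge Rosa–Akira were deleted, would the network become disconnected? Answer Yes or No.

Even without that edge, Rosa still reaches Akira via Rosa – Ines – Akira, so the network stays connected. Not a bridge.

No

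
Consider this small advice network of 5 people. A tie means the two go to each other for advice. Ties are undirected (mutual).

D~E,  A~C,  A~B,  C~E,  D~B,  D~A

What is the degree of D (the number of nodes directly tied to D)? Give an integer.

3

D is directly tied to A, B, and E. That is 3 neighbors, so the degree of D is 3.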